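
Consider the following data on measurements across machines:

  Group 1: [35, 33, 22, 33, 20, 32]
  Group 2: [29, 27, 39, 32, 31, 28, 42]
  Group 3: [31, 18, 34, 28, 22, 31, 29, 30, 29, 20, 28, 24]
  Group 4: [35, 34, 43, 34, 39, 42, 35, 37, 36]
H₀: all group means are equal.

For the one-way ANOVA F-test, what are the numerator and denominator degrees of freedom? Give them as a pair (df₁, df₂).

k = 4 groups, N = 34 total
df = (k−1, N−k) = (4−1, 34−4) = (3, 30)

degrees of freedom = [3, 30]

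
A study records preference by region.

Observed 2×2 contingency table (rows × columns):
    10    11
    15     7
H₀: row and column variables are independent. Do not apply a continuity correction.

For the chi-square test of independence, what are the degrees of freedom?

df = (r−1)(c−1) = (2−1)·(2−1) = 1

degrees of freedom = 1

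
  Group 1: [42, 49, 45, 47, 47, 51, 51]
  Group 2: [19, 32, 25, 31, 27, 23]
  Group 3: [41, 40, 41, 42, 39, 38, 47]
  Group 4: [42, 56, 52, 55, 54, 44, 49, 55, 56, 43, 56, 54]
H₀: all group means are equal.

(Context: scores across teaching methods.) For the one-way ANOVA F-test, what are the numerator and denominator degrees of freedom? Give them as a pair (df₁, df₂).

k = 4 groups, N = 32 total
df = (k−1, N−k) = (4−1, 32−4) = (3, 28)

degrees of freedom = [3, 28]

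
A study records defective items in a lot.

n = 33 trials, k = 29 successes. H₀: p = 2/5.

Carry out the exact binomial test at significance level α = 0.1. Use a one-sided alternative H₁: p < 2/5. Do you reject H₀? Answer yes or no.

Exact binomial: n=33, k=29, p₀=2/5=0.4000
P(X≤29) from Σ C(n,i)·p₀^i·(1−p₀)^(n−i)
p-value (one-sided, H₁ less) = 1.00000
At α=0.1: p ≥ α → fail to reject H₀

reject H₀: no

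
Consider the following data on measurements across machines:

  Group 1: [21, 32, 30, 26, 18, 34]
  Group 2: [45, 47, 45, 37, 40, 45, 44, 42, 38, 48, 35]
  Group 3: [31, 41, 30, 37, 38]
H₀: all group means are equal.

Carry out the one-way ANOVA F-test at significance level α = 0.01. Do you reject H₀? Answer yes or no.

reject H₀: yes

Group means [26.83, 42.36, 35.40], grand mean 36.545
SSB = Σnᵢ(x̄ᵢ−x̄)² = 944.876; SSW = ΣΣ(x−x̄ᵢ)² = 474.579
MSB = 944.876/2 = 472.4379; MSW = 474.579/19 = 24.9778
F = MSB/MSW = 18.9143
df = (2, 19)
p-value (upper-tail) = 0.00003
At α=0.01: p < α → reject H₀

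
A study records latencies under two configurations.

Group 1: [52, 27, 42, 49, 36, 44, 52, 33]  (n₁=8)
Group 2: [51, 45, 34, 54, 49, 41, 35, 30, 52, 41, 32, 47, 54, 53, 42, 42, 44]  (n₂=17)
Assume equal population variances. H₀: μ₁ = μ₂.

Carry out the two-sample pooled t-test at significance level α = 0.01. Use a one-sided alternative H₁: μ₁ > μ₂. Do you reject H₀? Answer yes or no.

x̄₁=41.875, s₁=9.219, n₁=8
x̄₂=43.882, s₂=7.809, n₂=17
s_p² = [7·9.219² + 16·7.809²]/23 = 68.2887
SE = √(s_p²·(1/8+1/17)) = 3.5430
t = (41.875−43.882)/3.5430 = -0.5666
df = 23
p-value (one-sided, H₁ greater) = 0.71175
At α=0.01: p ≥ α → fail to reject H₀

reject H₀: no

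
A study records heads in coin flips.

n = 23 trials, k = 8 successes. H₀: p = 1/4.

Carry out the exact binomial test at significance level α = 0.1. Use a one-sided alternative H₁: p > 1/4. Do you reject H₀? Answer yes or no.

reject H₀: no

Exact binomial: n=23, k=8, p₀=1/4=0.2500
P(X≥8) from Σ C(n,i)·p₀^i·(1−p₀)^(n−i)
p-value (one-sided, H₁ greater) = 0.19630
At α=0.1: p ≥ α → fail to reject H₀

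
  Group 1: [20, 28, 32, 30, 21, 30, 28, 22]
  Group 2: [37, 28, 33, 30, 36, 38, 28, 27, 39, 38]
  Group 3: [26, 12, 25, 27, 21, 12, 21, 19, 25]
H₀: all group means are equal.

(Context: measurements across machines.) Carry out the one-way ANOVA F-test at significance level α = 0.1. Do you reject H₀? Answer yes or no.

Group means [26.38, 33.40, 20.89], grand mean 27.148
SSB = Σnᵢ(x̄ᵢ−x̄)² = 748.244; SSW = ΣΣ(x−x̄ᵢ)² = 615.164
MSB = 748.244/2 = 374.1218; MSW = 615.164/24 = 25.6318
F = MSB/MSW = 14.5960
df = (2, 24)
p-value (upper-tail) = 0.00007
At α=0.1: p < α → reject H₀

reject H₀: yes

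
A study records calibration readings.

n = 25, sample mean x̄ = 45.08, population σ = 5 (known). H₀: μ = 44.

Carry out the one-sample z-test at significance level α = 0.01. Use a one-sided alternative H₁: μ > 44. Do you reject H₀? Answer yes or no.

reject H₀: no

SE = σ/√n = 5/√25 = 1.0000
z = (x̄−μ₀)/SE = (45.08−44)/1.0000 = 1.0800
p-value (one-sided, H₁ greater) = 0.14007
At α=0.01: p ≥ α → fail to reject H₀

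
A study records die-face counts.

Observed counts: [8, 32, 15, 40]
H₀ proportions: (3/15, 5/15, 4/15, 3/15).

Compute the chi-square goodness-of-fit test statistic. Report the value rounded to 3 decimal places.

test statistic = 33.797

n = 95; E_i = n·p_i = [19.00, 31.67, 25.33, 19.00]
χ² = (8−19.00)²/19.00 + (32−31.67)²/31.67 + (15−25.33)²/25.33 + (40−19.00)²/19.00 = 33.7974
df = 3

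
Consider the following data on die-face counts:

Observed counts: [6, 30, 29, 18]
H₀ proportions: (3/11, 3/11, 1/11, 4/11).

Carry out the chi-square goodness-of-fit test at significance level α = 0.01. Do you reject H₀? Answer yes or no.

reject H₀: yes

n = 83; E_i = n·p_i = [22.64, 22.64, 7.55, 30.18]
χ² = (6−22.64)²/22.64 + (30−22.64)²/22.64 + (29−7.55)²/7.55 + (18−30.18)²/30.18 = 80.5422
df = 3
p-value (upper-tail) = 0.00000
At α=0.01: p < α → reject H₀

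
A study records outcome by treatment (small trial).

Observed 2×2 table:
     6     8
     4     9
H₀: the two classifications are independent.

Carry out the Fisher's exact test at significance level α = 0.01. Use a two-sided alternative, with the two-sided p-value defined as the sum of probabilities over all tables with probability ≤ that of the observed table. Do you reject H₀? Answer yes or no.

Margins: r₁=14, r₂=13, c₁=10, c₂=17, n=27
p_obs = C(14,6)·C(13,4)/C(27,10); sum pmf over tables with pmf ≤ p_obs
p-value (two-sided) = 0.69458
At α=0.01: p ≥ α → fail to reject H₀

reject H₀: no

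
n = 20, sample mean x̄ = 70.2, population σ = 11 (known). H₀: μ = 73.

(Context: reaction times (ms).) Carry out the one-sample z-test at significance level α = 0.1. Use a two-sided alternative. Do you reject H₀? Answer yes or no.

SE = σ/√n = 11/√20 = 2.4597
z = (x̄−μ₀)/SE = (70.2−73)/2.4597 = -1.1384
p-value (two-sided) = 0.25497
At α=0.1: p ≥ α → fail to reject H₀

reject H₀: no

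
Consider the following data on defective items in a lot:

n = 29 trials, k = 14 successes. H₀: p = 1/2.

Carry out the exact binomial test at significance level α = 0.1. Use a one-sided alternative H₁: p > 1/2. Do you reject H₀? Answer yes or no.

Exact binomial: n=29, k=14, p₀=1/2=0.5000
P(X≥14) from Σ C(n,i)·p₀^i·(1−p₀)^(n−i)
p-value (one-sided, H₁ greater) = 0.64446
At α=0.1: p ≥ α → fail to reject H₀

reject H₀: no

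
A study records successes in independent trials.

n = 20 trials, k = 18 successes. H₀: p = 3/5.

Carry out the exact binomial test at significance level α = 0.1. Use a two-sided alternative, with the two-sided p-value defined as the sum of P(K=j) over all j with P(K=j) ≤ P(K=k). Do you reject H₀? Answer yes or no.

Exact binomial: n=20, k=18, p₀=3/5=0.6000
P(X=j) = C(n,j)·p₀^j·(1−p₀)^(n−j); p = Σ P(X=j) over j with P(X=j) ≤ P(X=18)
p-value (two-sided) = 0.00522
At α=0.1: p < α → reject H₀

reject H₀: yes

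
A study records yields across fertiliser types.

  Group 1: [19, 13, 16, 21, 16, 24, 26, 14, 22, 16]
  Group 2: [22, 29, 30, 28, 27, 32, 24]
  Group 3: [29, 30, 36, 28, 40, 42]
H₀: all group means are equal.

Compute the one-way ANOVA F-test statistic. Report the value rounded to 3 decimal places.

test statistic = 22.005

Group means [18.70, 27.43, 34.17], grand mean 25.391
SSB = Σnᵢ(x̄ᵢ−x̄)² = 938.831; SSW = ΣΣ(x−x̄ᵢ)² = 426.648
MSB = 938.831/2 = 469.4153; MSW = 426.648/20 = 21.3324
F = MSB/MSW = 22.0048
df = (2, 20)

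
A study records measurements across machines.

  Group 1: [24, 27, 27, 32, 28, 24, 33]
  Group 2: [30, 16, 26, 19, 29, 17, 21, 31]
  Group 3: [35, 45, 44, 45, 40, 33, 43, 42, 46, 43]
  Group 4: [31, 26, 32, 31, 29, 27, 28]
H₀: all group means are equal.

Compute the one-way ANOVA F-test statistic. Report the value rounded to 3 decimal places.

Group means [27.86, 23.62, 41.60, 29.14], grand mean 31.375
SSB = Σnᵢ(x̄ᵢ−x̄)² = 1647.511; SSW = ΣΣ(x−x̄ᵢ)² = 537.989
MSB = 1647.511/3 = 549.1702; MSW = 537.989/28 = 19.2139
F = MSB/MSW = 28.5819
df = (3, 28)

test statistic = 28.582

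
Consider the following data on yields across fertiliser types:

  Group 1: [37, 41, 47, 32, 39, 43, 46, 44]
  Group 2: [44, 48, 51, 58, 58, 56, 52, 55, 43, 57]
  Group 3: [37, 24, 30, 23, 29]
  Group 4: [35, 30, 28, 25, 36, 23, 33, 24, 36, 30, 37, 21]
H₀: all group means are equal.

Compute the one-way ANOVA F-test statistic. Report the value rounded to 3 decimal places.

test statistic = 36.788

Group means [41.12, 52.20, 28.60, 29.83], grand mean 38.629
SSB = Σnᵢ(x̄ᵢ−x̄)² = 3322.830; SSW = ΣΣ(x−x̄ᵢ)² = 933.342
MSB = 3322.830/3 = 1107.6099; MSW = 933.342/31 = 30.1078
F = MSB/MSW = 36.7881
df = (3, 31)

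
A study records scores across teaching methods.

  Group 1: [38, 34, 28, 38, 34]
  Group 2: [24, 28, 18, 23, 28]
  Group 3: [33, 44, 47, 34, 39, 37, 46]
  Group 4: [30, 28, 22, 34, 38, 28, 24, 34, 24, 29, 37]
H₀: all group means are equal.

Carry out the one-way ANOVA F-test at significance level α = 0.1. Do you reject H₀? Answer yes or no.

Group means [34.40, 24.20, 40.00, 29.82], grand mean 32.179
SSB = Σnᵢ(x̄ᵢ−x̄)² = 832.471; SSW = ΣΣ(x−x̄ᵢ)² = 621.636
MSB = 832.471/3 = 277.4903; MSW = 621.636/24 = 25.9015
F = MSB/MSW = 10.7133
df = (3, 24)
p-value (upper-tail) = 0.00012
At α=0.1: p < α → reject H₀

reject H₀: yes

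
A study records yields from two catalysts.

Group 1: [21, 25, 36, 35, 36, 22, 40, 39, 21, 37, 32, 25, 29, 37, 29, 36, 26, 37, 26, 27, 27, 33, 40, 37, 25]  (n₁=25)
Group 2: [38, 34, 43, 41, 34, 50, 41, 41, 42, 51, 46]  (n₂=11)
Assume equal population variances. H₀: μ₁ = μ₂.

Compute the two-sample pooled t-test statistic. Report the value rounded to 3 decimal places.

test statistic = -4.911

x̄₁=31.120, s₁=6.274, n₁=25
x̄₂=41.909, s₂=5.558, n₂=11
s_p² = [24·6.274² + 10·5.558²]/34 = 36.8691
SE = √(s_p²·(1/25+1/11)) = 2.1969
t = (31.120−41.909)/2.1969 = -4.9110
df = 34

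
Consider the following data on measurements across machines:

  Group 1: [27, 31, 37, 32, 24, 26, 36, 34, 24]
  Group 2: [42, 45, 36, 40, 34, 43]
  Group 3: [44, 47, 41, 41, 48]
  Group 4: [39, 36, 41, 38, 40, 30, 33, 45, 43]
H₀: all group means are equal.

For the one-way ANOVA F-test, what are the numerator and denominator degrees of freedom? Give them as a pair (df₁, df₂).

k = 4 groups, N = 29 total
df = (k−1, N−k) = (4−1, 29−4) = (3, 25)

degrees of freedom = [3, 25]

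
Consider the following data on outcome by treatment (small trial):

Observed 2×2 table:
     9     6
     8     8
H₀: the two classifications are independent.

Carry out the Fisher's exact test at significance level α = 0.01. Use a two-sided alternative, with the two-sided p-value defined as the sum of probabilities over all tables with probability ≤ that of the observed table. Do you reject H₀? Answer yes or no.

Margins: r₁=15, r₂=16, c₁=17, c₂=14, n=31
p_obs = C(15,9)·C(16,8)/C(31,17); sum pmf over tables with pmf ≤ p_obs
p-value (two-sided) = 0.72239
At α=0.01: p ≥ α → fail to reject H₀

reject H₀: no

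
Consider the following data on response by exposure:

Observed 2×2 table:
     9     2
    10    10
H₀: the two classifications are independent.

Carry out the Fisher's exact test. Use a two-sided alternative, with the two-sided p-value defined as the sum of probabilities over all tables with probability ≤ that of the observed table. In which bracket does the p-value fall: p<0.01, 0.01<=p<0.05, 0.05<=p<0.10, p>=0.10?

Margins: r₁=11, r₂=20, c₁=19, c₂=12, n=31
p_obs = C(11,9)·C(20,10)/C(31,19); sum pmf over tables with pmf ≤ p_obs
p-value (two-sided) = 0.12837
→ bracket: p>=0.10

p-value bracket: p>=0.10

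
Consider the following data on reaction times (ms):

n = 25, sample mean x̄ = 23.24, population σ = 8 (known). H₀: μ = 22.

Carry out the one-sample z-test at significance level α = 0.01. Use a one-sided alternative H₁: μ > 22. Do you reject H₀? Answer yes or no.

SE = σ/√n = 8/√25 = 1.6000
z = (x̄−μ₀)/SE = (23.24−22)/1.6000 = 0.7750
p-value (one-sided, H₁ greater) = 0.21917
At α=0.01: p ≥ α → fail to reject H₀

reject H₀: no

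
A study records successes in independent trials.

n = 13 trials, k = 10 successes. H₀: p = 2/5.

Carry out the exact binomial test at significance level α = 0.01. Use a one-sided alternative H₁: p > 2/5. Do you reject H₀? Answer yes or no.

Exact binomial: n=13, k=10, p₀=2/5=0.4000
P(X≥10) from Σ C(n,i)·p₀^i·(1−p₀)^(n−i)
p-value (one-sided, H₁ greater) = 0.00779
At α=0.01: p < α → reject H₀

reject H₀: yes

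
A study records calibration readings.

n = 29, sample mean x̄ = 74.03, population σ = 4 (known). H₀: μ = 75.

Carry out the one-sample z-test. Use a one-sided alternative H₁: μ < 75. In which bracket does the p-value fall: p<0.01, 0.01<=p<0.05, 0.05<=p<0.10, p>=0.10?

p-value bracket: 0.05<=p<0.10

SE = σ/√n = 4/√29 = 0.7428
z = (x̄−μ₀)/SE = (74.03−75)/0.7428 = -1.3059
p-value (one-sided, H₁ less) = 0.09579
→ bracket: 0.05<=p<0.10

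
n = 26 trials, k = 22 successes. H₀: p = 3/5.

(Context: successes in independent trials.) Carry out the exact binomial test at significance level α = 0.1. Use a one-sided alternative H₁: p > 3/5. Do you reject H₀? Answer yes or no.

reject H₀: yes

Exact binomial: n=26, k=22, p₀=3/5=0.6000
P(X≥22) from Σ C(n,i)·p₀^i·(1−p₀)^(n−i)
p-value (one-sided, H₁ greater) = 0.00663
At α=0.1: p < α → reject H₀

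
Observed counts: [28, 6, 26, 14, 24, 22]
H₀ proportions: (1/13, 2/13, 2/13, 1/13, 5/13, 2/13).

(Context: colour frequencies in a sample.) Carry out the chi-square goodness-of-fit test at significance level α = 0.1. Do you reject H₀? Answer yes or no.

n = 120; E_i = n·p_i = [9.23, 18.46, 18.46, 9.23, 46.15, 18.46]
χ² = (28−9.23)²/9.23 + (6−18.46)²/18.46 + (26−18.46)²/18.46 + (14−9.23)²/9.23 + (24−46.15)²/46.15 + (22−18.46)²/18.46 = 63.4300
df = 5
p-value (upper-tail) = 0.00000
At α=0.1: p < α → reject H₀

reject H₀: yes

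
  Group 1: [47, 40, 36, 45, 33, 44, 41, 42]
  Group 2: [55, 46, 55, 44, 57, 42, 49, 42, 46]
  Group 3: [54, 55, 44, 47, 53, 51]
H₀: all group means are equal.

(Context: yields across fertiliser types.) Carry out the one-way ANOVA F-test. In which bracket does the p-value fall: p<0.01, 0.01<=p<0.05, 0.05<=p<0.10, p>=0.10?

Group means [41.00, 48.44, 50.67], grand mean 46.435
SSB = Σnᵢ(x̄ᵢ−x̄)² = 380.097; SSW = ΣΣ(x−x̄ᵢ)² = 519.556
MSB = 380.097/2 = 190.0483; MSW = 519.556/20 = 25.9778
F = MSB/MSW = 7.3158
df = (2, 20)
p-value (upper-tail) = 0.00413
→ bracket: p<0.01

p-value bracket: p<0.01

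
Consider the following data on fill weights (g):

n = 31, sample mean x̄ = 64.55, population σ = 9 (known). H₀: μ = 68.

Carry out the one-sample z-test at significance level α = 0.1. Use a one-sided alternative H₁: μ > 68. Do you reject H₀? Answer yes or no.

reject H₀: no

SE = σ/√n = 9/√31 = 1.6164
z = (x̄−μ₀)/SE = (64.55−68)/1.6164 = -2.1343
p-value (one-sided, H₁ greater) = 0.98359
At α=0.1: p ≥ α → fail to reject H₀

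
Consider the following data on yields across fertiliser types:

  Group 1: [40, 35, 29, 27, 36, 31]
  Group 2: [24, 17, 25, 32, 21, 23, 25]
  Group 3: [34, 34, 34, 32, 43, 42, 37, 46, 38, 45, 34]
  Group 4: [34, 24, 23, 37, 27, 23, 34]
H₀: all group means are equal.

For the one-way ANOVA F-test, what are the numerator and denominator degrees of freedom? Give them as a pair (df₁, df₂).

degrees of freedom = [3, 27]

k = 4 groups, N = 31 total
df = (k−1, N−k) = (4−1, 31−4) = (3, 27)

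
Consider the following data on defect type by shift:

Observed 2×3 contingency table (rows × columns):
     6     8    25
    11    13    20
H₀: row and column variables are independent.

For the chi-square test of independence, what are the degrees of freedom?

degrees of freedom = 2

df = (r−1)(c−1) = (2−1)·(3−1) = 2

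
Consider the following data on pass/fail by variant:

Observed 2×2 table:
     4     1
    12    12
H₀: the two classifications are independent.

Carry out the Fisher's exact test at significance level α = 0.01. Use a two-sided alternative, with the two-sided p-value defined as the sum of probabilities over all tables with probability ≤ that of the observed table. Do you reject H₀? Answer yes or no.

reject H₀: no

Margins: r₁=5, r₂=24, c₁=16, c₂=13, n=29
p_obs = C(5,4)·C(24,12)/C(29,16); sum pmf over tables with pmf ≤ p_obs
p-value (two-sided) = 0.34319
At α=0.01: p ≥ α → fail to reject H₀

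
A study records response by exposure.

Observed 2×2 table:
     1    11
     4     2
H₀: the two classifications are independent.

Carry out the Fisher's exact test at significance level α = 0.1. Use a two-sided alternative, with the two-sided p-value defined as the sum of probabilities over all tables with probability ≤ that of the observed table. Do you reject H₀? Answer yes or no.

reject H₀: yes

Margins: r₁=12, r₂=6, c₁=5, c₂=13, n=18
p_obs = C(12,1)·C(6,4)/C(18,5); sum pmf over tables with pmf ≤ p_obs
p-value (two-sided) = 0.02171
At α=0.1: p < α → reject H₀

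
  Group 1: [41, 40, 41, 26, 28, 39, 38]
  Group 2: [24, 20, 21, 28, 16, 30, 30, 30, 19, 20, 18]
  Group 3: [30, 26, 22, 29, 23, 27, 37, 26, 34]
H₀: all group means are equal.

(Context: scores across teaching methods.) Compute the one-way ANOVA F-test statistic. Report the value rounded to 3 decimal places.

Group means [36.14, 23.27, 28.22], grand mean 28.259
SSB = Σnᵢ(x̄ᵢ−x̄)² = 708.591; SSW = ΣΣ(x−x̄ᵢ)² = 718.595
MSB = 708.591/2 = 354.2953; MSW = 718.595/24 = 29.9414
F = MSB/MSW = 11.8329
df = (2, 24)

test statistic = 11.833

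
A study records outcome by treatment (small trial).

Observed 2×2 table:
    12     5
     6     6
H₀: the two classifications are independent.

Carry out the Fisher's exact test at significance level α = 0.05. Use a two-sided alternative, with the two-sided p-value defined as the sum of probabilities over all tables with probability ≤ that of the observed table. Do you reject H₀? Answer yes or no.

Margins: r₁=17, r₂=12, c₁=18, c₂=11, n=29
p_obs = C(17,12)·C(12,6)/C(29,18); sum pmf over tables with pmf ≤ p_obs
p-value (two-sided) = 0.43844
At α=0.05: p ≥ α → fail to reject H₀

reject H₀: no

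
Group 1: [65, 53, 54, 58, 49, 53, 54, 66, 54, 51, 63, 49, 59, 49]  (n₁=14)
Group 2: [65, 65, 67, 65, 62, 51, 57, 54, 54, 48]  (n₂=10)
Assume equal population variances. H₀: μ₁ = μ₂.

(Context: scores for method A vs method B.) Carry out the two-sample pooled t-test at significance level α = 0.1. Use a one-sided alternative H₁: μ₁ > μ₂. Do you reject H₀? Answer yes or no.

reject H₀: no

x̄₁=55.500, s₁=5.828, n₁=14
x̄₂=58.800, s₂=6.828, n₂=10
s_p² = [13·5.828² + 9·6.828²]/22 = 39.1409
SE = √(s_p²·(1/14+1/10)) = 2.5903
t = (55.500−58.800)/2.5903 = -1.2740
df = 22
p-value (one-sided, H₁ greater) = 0.89201
At α=0.1: p ≥ α → fail to reject H₀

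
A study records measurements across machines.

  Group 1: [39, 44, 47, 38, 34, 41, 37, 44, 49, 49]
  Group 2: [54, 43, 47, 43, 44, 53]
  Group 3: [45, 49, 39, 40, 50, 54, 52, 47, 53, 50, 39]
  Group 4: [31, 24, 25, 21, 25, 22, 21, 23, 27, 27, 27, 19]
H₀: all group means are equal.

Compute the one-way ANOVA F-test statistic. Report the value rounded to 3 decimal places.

Group means [42.20, 47.33, 47.09, 24.33], grand mean 38.872
SSB = Σnᵢ(x̄ᵢ−x̄)² = 3819.850; SSW = ΣΣ(x−x̄ᵢ)² = 808.509
MSB = 3819.850/3 = 1273.2833; MSW = 808.509/35 = 23.1003
F = MSB/MSW = 55.1199
df = (3, 35)

test statistic = 55.120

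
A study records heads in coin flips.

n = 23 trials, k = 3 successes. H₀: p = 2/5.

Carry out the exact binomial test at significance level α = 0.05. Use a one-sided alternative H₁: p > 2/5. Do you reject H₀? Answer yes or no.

Exact binomial: n=23, k=3, p₀=2/5=0.4000
P(X≥3) from Σ C(n,i)·p₀^i·(1−p₀)^(n−i)
p-value (one-sided, H₁ greater) = 0.99898
At α=0.05: p ≥ α → fail to reject H₀

reject H₀: no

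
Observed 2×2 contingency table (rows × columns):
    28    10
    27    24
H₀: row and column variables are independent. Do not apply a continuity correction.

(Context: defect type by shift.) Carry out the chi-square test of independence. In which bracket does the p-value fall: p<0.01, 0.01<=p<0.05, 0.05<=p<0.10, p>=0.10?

Row totals [38, 51], col totals [55, 34], n=89
χ² = (28−23.48)²/23.48 + (10−14.52)²/14.52 + (27−31.52)²/31.52 + (24−19.48)²/19.48 = 3.9687
df = 1
p-value (upper-tail) = 0.04635
→ bracket: 0.01<=p<0.05

p-value bracket: 0.01<=p<0.05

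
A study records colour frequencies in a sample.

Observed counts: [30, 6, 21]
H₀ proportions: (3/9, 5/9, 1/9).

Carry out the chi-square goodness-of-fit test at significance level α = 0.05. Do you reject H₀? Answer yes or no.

n = 57; E_i = n·p_i = [19.00, 31.67, 6.33]
χ² = (30−19.00)²/19.00 + (6−31.67)²/31.67 + (21−6.33)²/6.33 = 61.1368
df = 2
p-value (upper-tail) = 0.00000
At α=0.05: p < α → reject H₀

reject H₀: yes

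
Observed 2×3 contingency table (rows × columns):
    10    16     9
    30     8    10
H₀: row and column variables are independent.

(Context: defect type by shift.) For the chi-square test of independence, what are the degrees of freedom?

df = (r−1)(c−1) = (2−1)·(3−1) = 2

degrees of freedom = 2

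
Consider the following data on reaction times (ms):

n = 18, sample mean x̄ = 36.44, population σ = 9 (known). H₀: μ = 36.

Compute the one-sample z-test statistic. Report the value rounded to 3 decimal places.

SE = σ/√n = 9/√18 = 2.1213
z = (x̄−μ₀)/SE = (36.44−36)/2.1213 = 0.2074

test statistic = 0.207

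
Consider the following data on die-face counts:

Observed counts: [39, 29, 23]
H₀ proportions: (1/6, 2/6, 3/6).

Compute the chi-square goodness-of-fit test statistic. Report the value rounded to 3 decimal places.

n = 91; E_i = n·p_i = [15.17, 30.33, 45.50]
χ² = (39−15.17)²/15.17 + (29−30.33)²/30.33 + (23−45.50)²/45.50 = 48.6374
df = 2

test statistic = 48.637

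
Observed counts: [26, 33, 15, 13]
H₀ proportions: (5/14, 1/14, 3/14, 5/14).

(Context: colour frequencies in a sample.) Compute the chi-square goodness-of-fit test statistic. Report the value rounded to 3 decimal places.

test statistic = 127.506

n = 87; E_i = n·p_i = [31.07, 6.21, 18.64, 31.07]
χ² = (26−31.07)²/31.07 + (33−6.21)²/6.21 + (15−18.64)²/18.64 + (13−31.07)²/31.07 = 127.5057
df = 3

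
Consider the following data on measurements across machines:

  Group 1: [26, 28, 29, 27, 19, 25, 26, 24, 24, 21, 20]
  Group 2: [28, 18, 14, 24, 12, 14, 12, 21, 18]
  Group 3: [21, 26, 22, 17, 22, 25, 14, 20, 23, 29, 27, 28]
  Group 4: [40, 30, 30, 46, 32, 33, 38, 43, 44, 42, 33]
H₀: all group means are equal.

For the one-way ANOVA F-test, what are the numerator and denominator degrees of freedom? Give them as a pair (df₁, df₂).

degrees of freedom = [3, 39]

k = 4 groups, N = 43 total
df = (k−1, N−k) = (4−1, 43−4) = (3, 39)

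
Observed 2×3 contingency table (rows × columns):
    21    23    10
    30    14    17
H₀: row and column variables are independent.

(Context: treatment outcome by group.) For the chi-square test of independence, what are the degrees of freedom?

degrees of freedom = 2

df = (r−1)(c−1) = (2−1)·(3−1) = 2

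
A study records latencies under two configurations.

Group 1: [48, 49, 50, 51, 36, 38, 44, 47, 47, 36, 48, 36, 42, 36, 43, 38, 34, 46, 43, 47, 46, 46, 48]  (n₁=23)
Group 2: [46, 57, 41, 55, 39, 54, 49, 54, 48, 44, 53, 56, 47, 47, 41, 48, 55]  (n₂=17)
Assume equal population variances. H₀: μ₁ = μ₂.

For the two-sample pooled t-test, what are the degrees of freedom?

degrees of freedom = 38

df = n₁ + n₂ − 2 = 23 + 17 − 2 = 38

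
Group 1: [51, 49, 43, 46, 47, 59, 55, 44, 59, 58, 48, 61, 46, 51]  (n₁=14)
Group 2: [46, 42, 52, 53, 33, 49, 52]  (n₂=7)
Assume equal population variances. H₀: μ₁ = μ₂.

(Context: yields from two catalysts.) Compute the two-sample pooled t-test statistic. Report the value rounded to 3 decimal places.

x̄₁=51.214, s₁=6.104, n₁=14
x̄₂=46.714, s₂=7.204, n₂=7
s_p² = [13·6.104² + 6·7.204²]/19 = 41.8835
SE = √(s_p²·(1/14+1/7)) = 2.9958
t = (51.214−46.714)/2.9958 = 1.5021
df = 19

test statistic = 1.502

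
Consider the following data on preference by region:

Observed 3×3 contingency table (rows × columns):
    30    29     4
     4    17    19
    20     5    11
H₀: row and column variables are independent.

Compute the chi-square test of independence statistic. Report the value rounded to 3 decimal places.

test statistic = 37.046

Row totals [63, 40, 36], col totals [54, 51, 34], n=139
χ² = (30−24.47)²/24.47 + (29−23.12)²/23.12 + (4−15.41)²/15.41 + (4−15.54)²/15.54 + (17−14.68)²/14.68 + (19−9.78)²/9.78 + (20−13.99)²/13.99 + (5−13.21)²/13.21 + (11−8.81)²/8.81 = 37.0461
df = 4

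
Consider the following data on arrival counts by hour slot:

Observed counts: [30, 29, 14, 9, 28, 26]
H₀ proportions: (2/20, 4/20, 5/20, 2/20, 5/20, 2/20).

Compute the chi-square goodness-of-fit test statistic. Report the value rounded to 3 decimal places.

n = 136; E_i = n·p_i = [13.60, 27.20, 34.00, 13.60, 34.00, 13.60]
χ² = (30−13.60)²/13.60 + (29−27.20)²/27.20 + (14−34.00)²/34.00 + (9−13.60)²/13.60 + (28−34.00)²/34.00 + (26−13.60)²/13.60 = 45.5809
df = 5

test statistic = 45.581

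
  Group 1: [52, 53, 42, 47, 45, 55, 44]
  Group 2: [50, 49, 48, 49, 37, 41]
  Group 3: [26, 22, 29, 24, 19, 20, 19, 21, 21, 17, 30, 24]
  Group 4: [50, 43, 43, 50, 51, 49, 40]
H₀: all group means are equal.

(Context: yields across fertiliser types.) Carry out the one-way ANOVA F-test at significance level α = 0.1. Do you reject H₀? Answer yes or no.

reject H₀: yes

Group means [48.29, 45.67, 22.67, 46.57], grand mean 37.812
SSB = Σnᵢ(x̄ᵢ−x̄)² = 4427.732; SSW = ΣΣ(x−x̄ᵢ)² = 593.143
MSB = 4427.732/3 = 1475.9107; MSW = 593.143/28 = 21.1837
F = MSB/MSW = 69.6721
df = (3, 28)
p-value (upper-tail) = 0.00000
At α=0.1: p < α → reject H₀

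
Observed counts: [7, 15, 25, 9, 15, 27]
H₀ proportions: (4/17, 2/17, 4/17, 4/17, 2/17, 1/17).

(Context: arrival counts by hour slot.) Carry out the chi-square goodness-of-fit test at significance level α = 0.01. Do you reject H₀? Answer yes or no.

reject H₀: yes

n = 98; E_i = n·p_i = [23.06, 11.53, 23.06, 23.06, 11.53, 5.76]
χ² = (7−23.06)²/23.06 + (15−11.53)²/11.53 + (25−23.06)²/23.06 + (9−23.06)²/23.06 + (15−11.53)²/11.53 + (27−5.76)²/5.76 = 100.2321
df = 5
p-value (upper-tail) = 0.00000
At α=0.01: p < α → reject H₀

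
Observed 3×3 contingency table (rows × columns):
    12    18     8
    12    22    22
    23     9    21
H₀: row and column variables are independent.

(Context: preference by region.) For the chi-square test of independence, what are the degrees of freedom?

degrees of freedom = 4

df = (r−1)(c−1) = (3−1)·(3−1) = 4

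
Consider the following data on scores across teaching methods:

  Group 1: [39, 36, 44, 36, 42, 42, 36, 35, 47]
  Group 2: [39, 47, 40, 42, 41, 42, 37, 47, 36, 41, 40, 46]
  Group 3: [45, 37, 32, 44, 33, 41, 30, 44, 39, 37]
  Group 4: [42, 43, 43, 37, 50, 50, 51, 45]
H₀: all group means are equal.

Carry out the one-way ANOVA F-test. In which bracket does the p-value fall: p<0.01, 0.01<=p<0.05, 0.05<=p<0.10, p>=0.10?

p-value bracket: 0.01<=p<0.05

Group means [39.67, 41.50, 38.20, 45.12], grand mean 40.974
SSB = Σnᵢ(x̄ᵢ−x̄)² = 233.499; SSW = ΣΣ(x−x̄ᵢ)² = 713.475
MSB = 233.499/3 = 77.8331; MSW = 713.475/35 = 20.3850
F = MSB/MSW = 3.8182
df = (3, 35)
p-value (upper-tail) = 0.01818
→ bracket: 0.01<=p<0.05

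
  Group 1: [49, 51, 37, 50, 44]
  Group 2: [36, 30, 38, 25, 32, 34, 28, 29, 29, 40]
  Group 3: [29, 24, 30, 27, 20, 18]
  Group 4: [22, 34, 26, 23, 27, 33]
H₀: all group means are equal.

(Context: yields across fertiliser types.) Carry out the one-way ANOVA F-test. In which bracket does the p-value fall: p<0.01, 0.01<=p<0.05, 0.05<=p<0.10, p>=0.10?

p-value bracket: p<0.01

Group means [46.20, 32.10, 24.67, 27.50], grand mean 32.037
SSB = Σnᵢ(x̄ᵢ−x̄)² = 1452.430; SSW = ΣΣ(x−x̄ᵢ)² = 586.533
MSB = 1452.430/3 = 484.1432; MSW = 586.533/23 = 25.5014
F = MSB/MSW = 18.9849
df = (3, 23)
p-value (upper-tail) = 0.00000
→ bracket: p<0.01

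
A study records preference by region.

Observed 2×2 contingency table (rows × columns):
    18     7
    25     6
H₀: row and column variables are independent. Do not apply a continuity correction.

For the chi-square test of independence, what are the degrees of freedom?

degrees of freedom = 1

df = (r−1)(c−1) = (2−1)·(2−1) = 1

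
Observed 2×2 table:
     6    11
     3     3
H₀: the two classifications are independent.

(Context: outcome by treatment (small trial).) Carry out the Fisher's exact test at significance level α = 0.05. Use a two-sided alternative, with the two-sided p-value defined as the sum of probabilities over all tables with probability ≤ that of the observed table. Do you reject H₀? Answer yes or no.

reject H₀: no

Margins: r₁=17, r₂=6, c₁=9, c₂=14, n=23
p_obs = C(17,6)·C(6,3)/C(23,9); sum pmf over tables with pmf ≤ p_obs
p-value (two-sided) = 0.64302
At α=0.05: p ≥ α → fail to reject H₀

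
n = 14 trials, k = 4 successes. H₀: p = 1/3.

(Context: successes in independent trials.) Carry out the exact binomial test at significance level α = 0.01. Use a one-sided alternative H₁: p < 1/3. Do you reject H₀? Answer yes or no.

reject H₀: no

Exact binomial: n=14, k=4, p₀=1/3=0.3333
P(X≤4) from Σ C(n,i)·p₀^i·(1−p₀)^(n−i)
p-value (one-sided, H₁ less) = 0.47550
At α=0.01: p ≥ α → fail to reject H₀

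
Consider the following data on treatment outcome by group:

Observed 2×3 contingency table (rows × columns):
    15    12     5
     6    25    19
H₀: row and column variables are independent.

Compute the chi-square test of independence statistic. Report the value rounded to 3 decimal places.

test statistic = 13.280

Row totals [32, 50], col totals [21, 37, 24], n=82
χ² = (15−8.20)²/8.20 + (12−14.44)²/14.44 + (5−9.37)²/9.37 + (6−12.80)²/12.80 + (25−22.56)²/22.56 + (19−14.63)²/14.63 = 13.2801
df = 2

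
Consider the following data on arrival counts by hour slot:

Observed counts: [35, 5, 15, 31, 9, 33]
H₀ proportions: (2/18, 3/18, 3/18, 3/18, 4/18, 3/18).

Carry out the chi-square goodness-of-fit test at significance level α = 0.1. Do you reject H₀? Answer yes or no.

n = 128; E_i = n·p_i = [14.22, 21.33, 21.33, 21.33, 28.44, 21.33]
χ² = (35−14.22)²/14.22 + (5−21.33)²/21.33 + (15−21.33)²/21.33 + (31−21.33)²/21.33 + (9−28.44)²/28.44 + (33−21.33)²/21.33 = 68.7930
df = 5
p-value (upper-tail) = 0.00000
At α=0.1: p < α → reject H₀

reject H₀: yes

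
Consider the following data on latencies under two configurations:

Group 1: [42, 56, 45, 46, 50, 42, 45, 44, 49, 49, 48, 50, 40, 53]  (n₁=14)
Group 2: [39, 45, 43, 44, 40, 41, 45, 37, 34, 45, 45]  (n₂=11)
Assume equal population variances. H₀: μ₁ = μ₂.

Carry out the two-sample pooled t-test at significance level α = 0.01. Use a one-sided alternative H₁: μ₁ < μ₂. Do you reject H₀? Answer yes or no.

reject H₀: no

x̄₁=47.071, s₁=4.480, n₁=14
x̄₂=41.636, s₂=3.776, n₂=11
s_p² = [13·4.480² + 10·3.776²]/23 = 17.5423
SE = √(s_p²·(1/14+1/11)) = 1.6875
t = (47.071−41.636)/1.6875 = 3.2207
df = 23
p-value (one-sided, H₁ less) = 0.99811
At α=0.01: p ≥ α → fail to reject H₀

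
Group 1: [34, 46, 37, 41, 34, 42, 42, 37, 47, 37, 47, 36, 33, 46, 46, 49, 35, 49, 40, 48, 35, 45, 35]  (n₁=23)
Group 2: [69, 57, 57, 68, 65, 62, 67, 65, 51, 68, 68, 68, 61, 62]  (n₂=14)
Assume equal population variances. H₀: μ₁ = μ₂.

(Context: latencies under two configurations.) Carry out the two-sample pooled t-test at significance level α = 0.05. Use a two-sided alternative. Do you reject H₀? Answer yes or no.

reject H₀: yes

x̄₁=40.913, s₁=5.583, n₁=23
x̄₂=63.429, s₂=5.402, n₂=14
s_p² = [22·5.583² + 13·5.402²]/35 = 30.4358
SE = √(s_p²·(1/23+1/14)) = 1.8701
t = (40.913−63.429)/1.8701 = -12.0397
df = 35
p-value (two-sided) = 0.00000
At α=0.05: p < α → reject H₀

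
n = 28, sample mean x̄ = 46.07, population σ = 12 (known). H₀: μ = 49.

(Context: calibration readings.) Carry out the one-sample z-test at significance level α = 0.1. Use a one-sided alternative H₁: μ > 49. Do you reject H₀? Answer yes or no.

reject H₀: no

SE = σ/√n = 12/√28 = 2.2678
z = (x̄−μ₀)/SE = (46.07−49)/2.2678 = -1.2920
p-value (one-sided, H₁ greater) = 0.90182
At α=0.1: p ≥ α → fail to reject H₀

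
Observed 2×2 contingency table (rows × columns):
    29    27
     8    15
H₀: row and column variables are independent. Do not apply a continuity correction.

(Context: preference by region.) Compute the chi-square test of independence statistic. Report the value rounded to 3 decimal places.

test statistic = 1.893

Row totals [56, 23], col totals [37, 42], n=79
χ² = (29−26.23)²/26.23 + (27−29.77)²/29.77 + (8−10.77)²/10.77 + (15−12.23)²/12.23 = 1.8930
df = 1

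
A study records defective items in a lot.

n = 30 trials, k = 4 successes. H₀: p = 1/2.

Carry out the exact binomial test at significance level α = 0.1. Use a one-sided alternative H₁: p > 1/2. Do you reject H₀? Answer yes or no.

Exact binomial: n=30, k=4, p₀=1/2=0.5000
P(X≥4) from Σ C(n,i)·p₀^i·(1−p₀)^(n−i)
p-value (one-sided, H₁ greater) = 1.00000
At α=0.1: p ≥ α → fail to reject H₀

reject H₀: no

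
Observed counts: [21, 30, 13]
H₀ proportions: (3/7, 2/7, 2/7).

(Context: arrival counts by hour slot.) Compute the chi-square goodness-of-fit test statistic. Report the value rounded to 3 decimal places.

n = 64; E_i = n·p_i = [27.43, 18.29, 18.29]
χ² = (21−27.43)²/27.43 + (30−18.29)²/18.29 + (13−18.29)²/18.29 = 10.5391
df = 2

test statistic = 10.539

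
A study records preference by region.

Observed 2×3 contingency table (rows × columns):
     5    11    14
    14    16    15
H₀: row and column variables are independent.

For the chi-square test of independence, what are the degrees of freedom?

df = (r−1)(c−1) = (2−1)·(3−1) = 2

degrees of freedom = 2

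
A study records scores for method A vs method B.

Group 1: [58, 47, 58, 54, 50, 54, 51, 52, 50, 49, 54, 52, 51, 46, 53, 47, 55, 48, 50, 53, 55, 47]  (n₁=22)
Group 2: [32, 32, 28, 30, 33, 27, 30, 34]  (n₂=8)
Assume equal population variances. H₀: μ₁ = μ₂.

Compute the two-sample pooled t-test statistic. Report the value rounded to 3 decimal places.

x̄₁=51.545, s₁=3.447, n₁=22
x̄₂=30.750, s₂=2.435, n₂=8
s_p² = [21·3.447² + 7·2.435²]/28 = 10.3912
SE = √(s_p²·(1/22+1/8)) = 1.3309
t = (51.545−30.750)/1.3309 = 15.6254
df = 28

test statistic = 15.625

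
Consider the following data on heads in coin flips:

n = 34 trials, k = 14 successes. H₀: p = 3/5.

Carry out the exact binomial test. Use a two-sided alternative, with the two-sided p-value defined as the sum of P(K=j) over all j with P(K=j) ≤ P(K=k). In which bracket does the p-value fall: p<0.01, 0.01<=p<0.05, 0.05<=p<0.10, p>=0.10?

p-value bracket: 0.01<=p<0.05

Exact binomial: n=34, k=14, p₀=3/5=0.6000
P(X=j) = C(n,j)·p₀^j·(1−p₀)^(n−j); p = Σ P(X=j) over j with P(X=j) ≤ P(X=14)
p-value (two-sided) = 0.03423
→ bracket: 0.01<=p<0.05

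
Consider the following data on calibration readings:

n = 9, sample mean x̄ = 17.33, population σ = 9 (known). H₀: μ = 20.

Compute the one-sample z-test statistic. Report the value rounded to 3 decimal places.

test statistic = -0.890

SE = σ/√n = 9/√9 = 3.0000
z = (x̄−μ₀)/SE = (17.33−20)/3.0000 = -0.8900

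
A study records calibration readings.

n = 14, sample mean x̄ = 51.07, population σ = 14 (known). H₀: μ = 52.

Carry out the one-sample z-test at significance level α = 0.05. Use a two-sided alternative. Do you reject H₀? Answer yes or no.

SE = σ/√n = 14/√14 = 3.7417
z = (x̄−μ₀)/SE = (51.07−52)/3.7417 = -0.2486
p-value (two-sided) = 0.80371
At α=0.05: p ≥ α → fail to reject H₀

reject H₀: no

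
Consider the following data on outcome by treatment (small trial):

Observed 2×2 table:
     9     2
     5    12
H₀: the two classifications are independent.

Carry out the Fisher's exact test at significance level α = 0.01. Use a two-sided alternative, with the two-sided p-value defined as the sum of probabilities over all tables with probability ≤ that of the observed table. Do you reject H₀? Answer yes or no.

Margins: r₁=11, r₂=17, c₁=14, c₂=14, n=28
p_obs = C(11,9)·C(17,5)/C(28,14); sum pmf over tables with pmf ≤ p_obs
p-value (two-sided) = 0.01831
At α=0.01: p ≥ α → fail to reject H₀

reject H₀: no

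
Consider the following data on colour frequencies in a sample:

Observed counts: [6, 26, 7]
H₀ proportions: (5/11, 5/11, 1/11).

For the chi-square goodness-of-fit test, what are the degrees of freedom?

degrees of freedom = 2

df = k − 1 = 3 − 1 = 2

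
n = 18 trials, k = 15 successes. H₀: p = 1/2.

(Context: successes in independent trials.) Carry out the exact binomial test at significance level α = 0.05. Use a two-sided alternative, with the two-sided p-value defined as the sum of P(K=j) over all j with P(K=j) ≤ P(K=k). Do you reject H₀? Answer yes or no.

reject H₀: yes

Exact binomial: n=18, k=15, p₀=1/2=0.5000
P(X=j) = C(n,j)·p₀^j·(1−p₀)^(n−j); p = Σ P(X=j) over j with P(X=j) ≤ P(X=15)
p-value (two-sided) = 0.00754
At α=0.05: p < α → reject H₀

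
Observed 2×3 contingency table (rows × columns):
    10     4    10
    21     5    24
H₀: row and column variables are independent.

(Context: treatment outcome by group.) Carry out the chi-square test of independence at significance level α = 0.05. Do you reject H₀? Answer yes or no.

reject H₀: no

Row totals [24, 50], col totals [31, 9, 34], n=74
χ² = (10−10.05)²/10.05 + (4−2.92)²/2.92 + (10−11.03)²/11.03 + (21−20.95)²/20.95 + (5−6.08)²/6.08 + (24−22.97)²/22.97 = 0.7346
df = 2
p-value (upper-tail) = 0.69260
At α=0.05: p ≥ α → fail to reject H₀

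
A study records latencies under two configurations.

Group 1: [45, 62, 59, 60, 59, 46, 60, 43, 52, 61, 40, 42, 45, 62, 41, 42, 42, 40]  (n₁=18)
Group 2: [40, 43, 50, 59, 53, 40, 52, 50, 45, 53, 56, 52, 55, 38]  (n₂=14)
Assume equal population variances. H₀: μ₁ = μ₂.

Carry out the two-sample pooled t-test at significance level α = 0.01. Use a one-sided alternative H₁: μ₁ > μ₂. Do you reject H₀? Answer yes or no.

x̄₁=50.056, s₁=8.954, n₁=18
x̄₂=49.000, s₂=6.633, n₂=14
s_p² = [17·8.954² + 13·6.633²]/30 = 64.4981
SE = √(s_p²·(1/18+1/14)) = 2.8619
t = (50.056−49.000)/2.8619 = 0.3688
df = 30
p-value (one-sided, H₁ greater) = 0.35742
At α=0.01: p ≥ α → fail to reject H₀

reject H₀: no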